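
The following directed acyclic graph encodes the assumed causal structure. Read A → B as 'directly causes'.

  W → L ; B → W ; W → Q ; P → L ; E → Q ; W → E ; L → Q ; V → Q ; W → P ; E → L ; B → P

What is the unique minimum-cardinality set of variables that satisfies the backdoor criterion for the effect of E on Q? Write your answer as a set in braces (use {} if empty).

{W}

Variables eligible for adjustment (non-descendants of E, excluding E and Q): {B, P, V, W}.
Backdoor paths from E to Q:
  P1: E <- W <- B -> P -> L -> Q
  P2: E <- W -> P -> L -> Q
  P3: E <- W -> L -> Q
  P4: E <- W -> Q
The empty set is not sufficient: P1 (E <- W <- B -> P -> L -> Q) has no collider blocking it and no conditioned non-collider, so it is open.
Try {W}:
  P1: blocked at chain node W ∈ conditioning set.
  P2: blocked at fork node W ∈ conditioning set.
  P3: blocked at fork node W ∈ conditioning set.
  P4: blocked at fork node W ∈ conditioning set.
{W} contains no descendant of E and blocks every backdoor path.
No other singleton works — e.g. {B} leaves P2 open — so {W} is the unique smallest valid adjustment set.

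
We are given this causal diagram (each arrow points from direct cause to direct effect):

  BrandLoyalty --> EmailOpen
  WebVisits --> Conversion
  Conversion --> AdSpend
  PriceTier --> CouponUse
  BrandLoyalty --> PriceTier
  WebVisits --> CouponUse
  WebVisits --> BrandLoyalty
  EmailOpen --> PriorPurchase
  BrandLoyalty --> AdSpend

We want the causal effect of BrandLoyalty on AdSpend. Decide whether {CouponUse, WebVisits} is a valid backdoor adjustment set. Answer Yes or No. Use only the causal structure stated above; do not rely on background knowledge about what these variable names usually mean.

Backdoor paths from BrandLoyalty to AdSpend (paths whose first edge points into BrandLoyalty):
  P1: BrandLoyalty <- WebVisits -> Conversion -> AdSpend
Condition 1 (no descendant of BrandLoyalty in the set): FAILS — CouponUse is a descendant of BrandLoyalty.
Condition 2 (every backdoor path blocked by {CouponUse, WebVisits}):
  P1: blocked at fork node WebVisits ∈ conditioning set.
{CouponUse, WebVisits} does not satisfy the backdoor criterion.

No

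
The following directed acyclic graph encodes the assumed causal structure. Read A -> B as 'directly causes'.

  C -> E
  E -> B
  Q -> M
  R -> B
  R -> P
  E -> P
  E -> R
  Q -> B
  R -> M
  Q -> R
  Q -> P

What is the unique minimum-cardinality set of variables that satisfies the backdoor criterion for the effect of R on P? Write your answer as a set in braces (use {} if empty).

Variables eligible for adjustment (non-descendants of R, excluding R and P): {C, E, Q}.
Backdoor paths from R to P:
  P1: R <- Q -> B <- E -> P
  P2: R <- Q -> P
  P3: R <- E -> B <- Q -> P
  P4: R <- E -> P
The empty set is not sufficient: P2 (R <- Q -> P) has no collider blocking it and no conditioned non-collider, so it is open.
Try {E, Q}:
  P1: blocked at fork node Q ∈ conditioning set.
  P2: blocked at fork node Q ∈ conditioning set.
  P3: blocked at fork node E ∈ conditioning set.
  P4: blocked at fork node E ∈ conditioning set.
{E, Q} contains no descendant of R and blocks every backdoor path.
Every element of {E, Q} is needed (dropping E leaves P4 open; dropping Q leaves P2 open), so no proper subset is valid.
Among all size-2 subsets of the eligible variables, only {E, Q} blocks every backdoor path, so it is the unique smallest valid adjustment set.

{E, Q}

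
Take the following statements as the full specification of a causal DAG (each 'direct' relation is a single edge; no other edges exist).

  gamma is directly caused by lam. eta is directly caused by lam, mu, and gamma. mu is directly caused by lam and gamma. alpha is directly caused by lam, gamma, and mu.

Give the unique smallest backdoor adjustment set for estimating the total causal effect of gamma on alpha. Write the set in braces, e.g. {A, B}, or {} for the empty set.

Variables eligible for adjustment (non-descendants of gamma, excluding gamma and alpha): {lam}.
Backdoor paths from gamma to alpha:
  P1: gamma <- lam -> mu -> alpha
  P2: gamma <- lam -> eta <- mu -> alpha
  P3: gamma <- lam -> alpha
The empty set is not sufficient: P1 (gamma <- lam -> mu -> alpha) has no collider blocking it and no conditioned non-collider, so it is open.
Try {lam}:
  P1: blocked at fork node lam ∈ conditioning set.
  P2: blocked at fork node lam ∈ conditioning set.
  P3: blocked at fork node lam ∈ conditioning set.
{lam} contains no descendant of gamma and blocks every backdoor path.
{lam} is the unique smallest valid adjustment set.

{lam}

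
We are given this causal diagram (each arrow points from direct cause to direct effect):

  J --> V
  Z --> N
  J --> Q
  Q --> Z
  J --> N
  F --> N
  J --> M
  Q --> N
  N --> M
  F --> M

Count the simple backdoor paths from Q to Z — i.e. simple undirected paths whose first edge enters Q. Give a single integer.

A backdoor path from Q to Z is any simple undirected path whose first edge points into Q (i.e. leaves Q via a parent).
Parents of Q: {J}.
Enumerating:
  P1: Q <- J -> N <- Z
  P2: Q <- J -> M <- F -> N <- Z
  P3: Q <- J -> M <- N <- Z
That exhausts the simple backdoor paths. Count: 3.

3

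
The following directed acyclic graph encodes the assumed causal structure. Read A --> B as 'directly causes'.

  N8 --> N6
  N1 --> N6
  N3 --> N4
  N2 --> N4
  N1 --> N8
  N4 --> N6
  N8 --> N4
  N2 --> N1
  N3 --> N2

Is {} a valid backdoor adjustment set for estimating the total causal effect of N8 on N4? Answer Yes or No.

No

Backdoor paths from N8 to N4 (paths whose first edge points into N8):
  P1: N8 <- N1 <- N2 <- N3 -> N4
  P2: N8 <- N1 <- N2 -> N4
  P3: N8 <- N1 -> N6 <- N4
Condition 1 (no descendant of N8 in the set): holds — descendants of N8 are {N4, N6}; none are in {}.
Condition 2 (every backdoor path blocked by {}):
  P1: open — no interior node is in the conditioning set.
  P2: open — no interior node is in the conditioning set.
  P3: blocked at collider N6 (neither it nor any descendant is in the conditioning set).
{} does not satisfy the backdoor criterion.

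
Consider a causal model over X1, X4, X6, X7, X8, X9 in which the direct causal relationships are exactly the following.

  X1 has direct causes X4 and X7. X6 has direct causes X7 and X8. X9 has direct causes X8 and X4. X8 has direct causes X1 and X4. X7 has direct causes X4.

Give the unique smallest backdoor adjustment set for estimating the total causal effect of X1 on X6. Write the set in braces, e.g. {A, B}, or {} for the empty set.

Variables eligible for adjustment (non-descendants of X1, excluding X1 and X6): {X4, X7}.
Backdoor paths from X1 to X6:
  P1: X1 <- X4 -> X7 -> X6
  P2: X1 <- X4 -> X8 -> X6
  P3: X1 <- X4 -> X9 <- X8 -> X6
  P4: X1 <- X7 <- X4 -> X8 -> X6
  P5: X1 <- X7 <- X4 -> X9 <- X8 -> X6
  P6: X1 <- X7 -> X6
The empty set is not sufficient: P1 (X1 <- X4 -> X7 -> X6) has no collider blocking it and no conditioned non-collider, so it is open.
Try {X4, X7}:
  P1: blocked at fork node X4 ∈ conditioning set.
  P2: blocked at fork node X4 ∈ conditioning set.
  P3: blocked at fork node X4 ∈ conditioning set.
  P4: blocked at chain node X7 ∈ conditioning set.
  P5: blocked at chain node X7 ∈ conditioning set.
  P6: blocked at fork node X7 ∈ conditioning set.
{X4, X7} contains no descendant of X1 and blocks every backdoor path.
Every element of {X4, X7} is needed (dropping X4 leaves P2 open; dropping X7 leaves P6 open), so no proper subset is valid.
Among all size-2 subsets of the eligible variables, only {X4, X7} blocks every backdoor path, so it is the unique smallest valid adjustment set.

{X4, X7}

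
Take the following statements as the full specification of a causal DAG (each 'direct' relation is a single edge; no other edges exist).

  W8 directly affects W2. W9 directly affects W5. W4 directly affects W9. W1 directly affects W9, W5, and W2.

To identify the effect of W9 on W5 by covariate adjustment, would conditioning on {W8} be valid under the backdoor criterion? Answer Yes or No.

No

Backdoor paths from W9 to W5 (paths whose first edge points into W9):
  P1: W9 <- W1 -> W5
Condition 1 (no descendant of W9 in the set): holds — descendants of W9 are {W5}; none are in {W8}.
Condition 2 (every backdoor path blocked by {W8}):
  P1: open — no interior node is in the conditioning set.
{W8} does not satisfy the backdoor criterion.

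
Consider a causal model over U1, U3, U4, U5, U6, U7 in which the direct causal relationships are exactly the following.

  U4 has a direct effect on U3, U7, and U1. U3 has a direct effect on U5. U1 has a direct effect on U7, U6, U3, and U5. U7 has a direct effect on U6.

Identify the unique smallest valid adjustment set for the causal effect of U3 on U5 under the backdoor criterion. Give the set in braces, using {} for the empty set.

Variables eligible for adjustment (non-descendants of U3, excluding U3 and U5): {U1, U4, U6, U7}.
Backdoor paths from U3 to U5:
  P1: U3 <- U4 -> U1 -> U5
  P2: U3 <- U4 -> U7 <- U1 -> U5
  P3: U3 <- U4 -> U7 -> U6 <- U1 -> U5
  P4: U3 <- U1 -> U5
The empty set is not sufficient: P1 (U3 <- U4 -> U1 -> U5) has no collider blocking it and no conditioned non-collider, so it is open.
Try {U1}:
  P1: blocked at chain node U1 ∈ conditioning set.
  P2: blocked at collider U7 (neither it nor any descendant is in the conditioning set).
  P3: blocked at collider U6 (neither it nor any descendant is in the conditioning set).
  P4: blocked at fork node U1 ∈ conditioning set.
{U1} contains no descendant of U3 and blocks every backdoor path.
No other singleton works — e.g. {U4} leaves P4 open — so {U1} is the unique smallest valid adjustment set.

{U1}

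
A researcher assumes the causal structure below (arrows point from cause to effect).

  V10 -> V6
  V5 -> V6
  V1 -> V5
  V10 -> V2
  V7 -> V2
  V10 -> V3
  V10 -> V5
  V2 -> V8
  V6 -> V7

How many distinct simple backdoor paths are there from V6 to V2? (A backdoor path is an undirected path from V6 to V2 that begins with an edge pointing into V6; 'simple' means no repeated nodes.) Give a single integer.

A backdoor path from V6 to V2 is any simple undirected path whose first edge points into V6 (i.e. leaves V6 via a parent).
Parents of V6: {V10, V5}.
Enumerating:
  P1: V6 <- V10 -> V2
  P2: V6 <- V5 <- V10 -> V2
That exhausts the simple backdoor paths. Count: 2.

2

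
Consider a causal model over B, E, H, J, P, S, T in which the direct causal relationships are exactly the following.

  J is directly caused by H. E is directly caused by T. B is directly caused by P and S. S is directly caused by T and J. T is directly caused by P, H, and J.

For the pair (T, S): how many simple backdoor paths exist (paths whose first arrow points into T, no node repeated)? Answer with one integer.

3

A backdoor path from T to S is any simple undirected path whose first edge points into T (i.e. leaves T via a parent).
Parents of T: {H, J, P}.
Enumerating:
  P1: T <- H -> J -> S
  P2: T <- J -> S
  P3: T <- P -> B <- S
That exhausts the simple backdoor paths. Count: 3.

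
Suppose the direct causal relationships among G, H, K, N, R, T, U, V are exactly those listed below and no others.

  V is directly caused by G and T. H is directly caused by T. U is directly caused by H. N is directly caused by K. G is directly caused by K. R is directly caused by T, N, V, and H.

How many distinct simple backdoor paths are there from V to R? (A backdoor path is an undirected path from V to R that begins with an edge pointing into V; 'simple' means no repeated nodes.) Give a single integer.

A backdoor path from V to R is any simple undirected path whose first edge points into V (i.e. leaves V via a parent).
Parents of V: {G, T}.
Enumerating:
  P1: V <- T -> H -> R
  P2: V <- T -> R
  P3: V <- G <- K -> N -> R
That exhausts the simple backdoor paths. Count: 3.

3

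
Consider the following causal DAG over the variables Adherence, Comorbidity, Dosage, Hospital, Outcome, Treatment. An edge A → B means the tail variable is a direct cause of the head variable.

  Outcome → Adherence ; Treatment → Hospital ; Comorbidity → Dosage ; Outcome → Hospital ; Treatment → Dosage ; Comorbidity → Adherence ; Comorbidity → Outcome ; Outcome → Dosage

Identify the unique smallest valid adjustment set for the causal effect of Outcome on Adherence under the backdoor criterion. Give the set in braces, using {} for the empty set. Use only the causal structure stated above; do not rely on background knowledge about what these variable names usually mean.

{Comorbidity}

Variables eligible for adjustment (non-descendants of Outcome, excluding Outcome and Adherence): {Comorbidity, Treatment}.
Backdoor paths from Outcome to Adherence:
  P1: Outcome <- Comorbidity -> Adherence
The empty set is not sufficient: P1 (Outcome <- Comorbidity -> Adherence) has no collider blocking it and no conditioned non-collider, so it is open.
Try {Comorbidity}:
  P1: blocked at fork node Comorbidity ∈ conditioning set.
{Comorbidity} contains no descendant of Outcome and blocks every backdoor path.
No other singleton works — e.g. {Treatment} leaves P1 open — so {Comorbidity} is the unique smallest valid adjustment set.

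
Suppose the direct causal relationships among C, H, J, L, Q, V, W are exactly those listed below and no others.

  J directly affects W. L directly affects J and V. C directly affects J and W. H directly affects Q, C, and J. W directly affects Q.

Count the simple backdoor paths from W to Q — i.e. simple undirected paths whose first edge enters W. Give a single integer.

A backdoor path from W to Q is any simple undirected path whose first edge points into W (i.e. leaves W via a parent).
Parents of W: {C, J}.
Enumerating:
  P1: W <- C <- H -> Q
  P2: W <- C -> J <- H -> Q
  P3: W <- J <- H -> Q
  P4: W <- J <- C <- H -> Q
That exhausts the simple backdoor paths. Count: 4.

4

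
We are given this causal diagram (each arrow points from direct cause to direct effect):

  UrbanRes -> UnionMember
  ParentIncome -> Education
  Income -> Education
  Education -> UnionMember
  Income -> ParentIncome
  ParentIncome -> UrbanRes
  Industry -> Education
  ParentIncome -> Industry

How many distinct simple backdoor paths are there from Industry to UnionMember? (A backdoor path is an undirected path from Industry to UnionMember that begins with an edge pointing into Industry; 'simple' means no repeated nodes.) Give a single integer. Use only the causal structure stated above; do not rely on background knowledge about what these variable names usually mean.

A backdoor path from Industry to UnionMember is any simple undirected path whose first edge points into Industry (i.e. leaves Industry via a parent).
Parents of Industry: {ParentIncome}.
Enumerating:
  P1: Industry <- ParentIncome <- Income -> Education -> UnionMember
  P2: Industry <- ParentIncome -> UrbanRes -> UnionMember
  P3: Industry <- ParentIncome -> Education -> UnionMember
That exhausts the simple backdoor paths. Count: 3.

3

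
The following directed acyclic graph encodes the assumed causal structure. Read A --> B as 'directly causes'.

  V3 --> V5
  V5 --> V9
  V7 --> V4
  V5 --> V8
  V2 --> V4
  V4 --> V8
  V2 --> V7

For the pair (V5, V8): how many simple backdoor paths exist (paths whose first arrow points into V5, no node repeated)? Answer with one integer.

0

A backdoor path from V5 to V8 is any simple undirected path whose first edge points into V5 (i.e. leaves V5 via a parent).
Parents of V5: {V3}.
No simple path from any parent of V5 reaches V8 without revisiting V5, so there are no backdoor paths.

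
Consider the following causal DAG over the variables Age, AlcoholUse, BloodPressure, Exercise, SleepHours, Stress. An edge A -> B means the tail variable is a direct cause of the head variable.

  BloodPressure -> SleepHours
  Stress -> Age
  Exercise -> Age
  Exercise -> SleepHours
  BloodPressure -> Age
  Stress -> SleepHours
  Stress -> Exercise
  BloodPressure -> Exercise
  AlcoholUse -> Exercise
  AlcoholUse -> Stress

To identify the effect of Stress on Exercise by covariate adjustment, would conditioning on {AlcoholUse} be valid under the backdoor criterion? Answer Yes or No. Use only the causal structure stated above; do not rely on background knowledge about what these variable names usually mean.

Yes

Backdoor paths from Stress to Exercise (paths whose first edge points into Stress):
  P1: Stress <- AlcoholUse -> Exercise
Condition 1 (no descendant of Stress in the set): holds — descendants of Stress are {Age, Exercise, SleepHours}; none are in {AlcoholUse}.
Condition 2 (every backdoor path blocked by {AlcoholUse}):
  P1: blocked at fork node AlcoholUse ∈ conditioning set.
{AlcoholUse} satisfies the backdoor criterion.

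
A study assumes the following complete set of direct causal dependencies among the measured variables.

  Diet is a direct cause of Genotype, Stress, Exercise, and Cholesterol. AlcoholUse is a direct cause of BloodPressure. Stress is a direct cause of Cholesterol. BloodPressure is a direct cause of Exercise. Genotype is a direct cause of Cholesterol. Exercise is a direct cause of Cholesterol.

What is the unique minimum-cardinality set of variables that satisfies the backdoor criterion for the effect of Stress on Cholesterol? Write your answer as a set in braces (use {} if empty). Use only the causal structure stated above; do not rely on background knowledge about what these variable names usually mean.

{Diet}

Variables eligible for adjustment (non-descendants of Stress, excluding Stress and Cholesterol): {AlcoholUse, BloodPressure, Diet, Exercise, Genotype}.
Backdoor paths from Stress to Cholesterol:
  P1: Stress <- Diet -> Exercise -> Cholesterol
  P2: Stress <- Diet -> Genotype -> Cholesterol
  P3: Stress <- Diet -> Cholesterol
The empty set is not sufficient: P1 (Stress <- Diet -> Exercise -> Cholesterol) has no collider blocking it and no conditioned non-collider, so it is open.
Try {Diet}:
  P1: blocked at fork node Diet ∈ conditioning set.
  P2: blocked at fork node Diet ∈ conditioning set.
  P3: blocked at fork node Diet ∈ conditioning set.
{Diet} contains no descendant of Stress and blocks every backdoor path.
No other singleton works — e.g. {AlcoholUse} leaves P1 open — so {Diet} is the unique smallest valid adjustment set.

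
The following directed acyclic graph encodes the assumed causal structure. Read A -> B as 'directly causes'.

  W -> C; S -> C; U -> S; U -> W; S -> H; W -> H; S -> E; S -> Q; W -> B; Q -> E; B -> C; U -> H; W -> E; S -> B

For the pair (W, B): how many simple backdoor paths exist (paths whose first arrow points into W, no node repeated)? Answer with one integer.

A backdoor path from W to B is any simple undirected path whose first edge points into W (i.e. leaves W via a parent).
Parents of W: {U}.
Enumerating:
  P1: W <- U -> S -> B
  P2: W <- U -> S -> C <- B
  P3: W <- U -> H <- S -> B
  P4: W <- U -> H <- S -> C <- B
That exhausts the simple backdoor paths. Count: 4.

4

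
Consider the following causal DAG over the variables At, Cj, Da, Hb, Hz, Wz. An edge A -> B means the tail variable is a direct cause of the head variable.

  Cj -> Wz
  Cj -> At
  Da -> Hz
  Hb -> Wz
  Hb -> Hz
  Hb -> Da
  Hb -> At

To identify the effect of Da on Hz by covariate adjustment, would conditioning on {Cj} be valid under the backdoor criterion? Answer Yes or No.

No

Backdoor paths from Da to Hz (paths whose first edge points into Da):
  P1: Da <- Hb -> Hz
Condition 1 (no descendant of Da in the set): holds — descendants of Da are {Hz}; none are in {Cj}.
Condition 2 (every backdoor path blocked by {Cj}):
  P1: open — no interior node is in the conditioning set.
{Cj} does not satisfy the backdoor criterion.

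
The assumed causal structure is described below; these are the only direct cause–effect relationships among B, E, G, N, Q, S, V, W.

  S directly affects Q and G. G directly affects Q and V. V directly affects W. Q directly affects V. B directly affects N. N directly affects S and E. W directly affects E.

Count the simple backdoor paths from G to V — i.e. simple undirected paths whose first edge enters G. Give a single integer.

2

A backdoor path from G to V is any simple undirected path whose first edge points into G (i.e. leaves G via a parent).
Parents of G: {S}.
Enumerating:
  P1: G <- S <- N -> E <- W <- V
  P2: G <- S -> Q -> V
That exhausts the simple backdoor paths. Count: 2.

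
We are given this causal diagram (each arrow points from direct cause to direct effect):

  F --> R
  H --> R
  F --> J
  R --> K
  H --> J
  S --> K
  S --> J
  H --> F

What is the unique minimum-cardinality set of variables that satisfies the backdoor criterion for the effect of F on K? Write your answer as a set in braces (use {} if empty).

Variables eligible for adjustment (non-descendants of F, excluding F and K): {H, S}.
Backdoor paths from F to K:
  P1: F <- H -> R -> K
  P2: F <- H -> J <- S -> K
The empty set is not sufficient: P1 (F <- H -> R -> K) has no collider blocking it and no conditioned non-collider, so it is open.
Try {H}:
  P1: blocked at fork node H ∈ conditioning set.
  P2: blocked at fork node H ∈ conditioning set.
{H} contains no descendant of F and blocks every backdoor path.
No other singleton works — e.g. {S} leaves P1 open — so {H} is the unique smallest valid adjustment set.

{H}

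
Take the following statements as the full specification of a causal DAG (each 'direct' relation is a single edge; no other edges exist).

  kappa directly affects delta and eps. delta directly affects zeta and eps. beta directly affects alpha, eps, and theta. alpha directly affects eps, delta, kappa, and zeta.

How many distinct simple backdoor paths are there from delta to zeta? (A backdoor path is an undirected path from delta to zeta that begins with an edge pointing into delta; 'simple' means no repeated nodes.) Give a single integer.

4

A backdoor path from delta to zeta is any simple undirected path whose first edge points into delta (i.e. leaves delta via a parent).
Parents of delta: {alpha, kappa}.
Enumerating:
  P1: delta <- alpha -> zeta
  P2: delta <- kappa <- alpha -> zeta
  P3: delta <- kappa -> eps <- beta -> alpha -> zeta
  P4: delta <- kappa -> eps <- alpha -> zeta
That exhausts the simple backdoor paths. Count: 4.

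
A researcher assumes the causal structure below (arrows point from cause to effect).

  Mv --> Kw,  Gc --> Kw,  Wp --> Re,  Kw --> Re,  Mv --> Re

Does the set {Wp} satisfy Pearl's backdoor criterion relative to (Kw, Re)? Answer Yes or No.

No

Backdoor paths from Kw to Re (paths whose first edge points into Kw):
  P1: Kw <- Mv -> Re
Condition 1 (no descendant of Kw in the set): holds — descendants of Kw are {Re}; none are in {Wp}.
Condition 2 (every backdoor path blocked by {Wp}):
  P1: open — no interior node is in the conditioning set.
{Wp} does not satisfy the backdoor criterion.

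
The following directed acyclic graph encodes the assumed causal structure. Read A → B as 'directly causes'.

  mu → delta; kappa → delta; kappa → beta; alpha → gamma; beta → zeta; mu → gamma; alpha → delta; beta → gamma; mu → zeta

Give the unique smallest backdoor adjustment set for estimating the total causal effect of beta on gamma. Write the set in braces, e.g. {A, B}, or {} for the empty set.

{}

Variables eligible for adjustment (non-descendants of beta, excluding beta and gamma): {alpha, delta, kappa, mu}.
Backdoor paths from beta to gamma:
  P1: beta <- kappa -> delta <- alpha -> gamma
  P2: beta <- kappa -> delta <- mu -> gamma
Each backdoor path contains an unconditioned collider, so every path is already blocked with the empty conditioning set:
  P1: blocked at collider delta (neither it nor any descendant is in the conditioning set).
  P2: blocked at collider delta (neither it nor any descendant is in the conditioning set).
The empty set is therefore the unique smallest valid set.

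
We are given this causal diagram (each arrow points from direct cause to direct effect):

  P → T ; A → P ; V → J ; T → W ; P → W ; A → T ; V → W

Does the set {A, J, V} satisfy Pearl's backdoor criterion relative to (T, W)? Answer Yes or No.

No

Backdoor paths from T to W (paths whose first edge points into T):
  P1: T <- A -> P -> W
  P2: T <- P -> W
Condition 1 (no descendant of T in the set): holds — descendants of T are {W}; none are in {A, J, V}.
Condition 2 (every backdoor path blocked by {A, J, V}):
  P1: blocked at fork node A ∈ conditioning set.
  P2: open — no interior node is in the conditioning set.
{A, J, V} does not satisfy the backdoor criterion.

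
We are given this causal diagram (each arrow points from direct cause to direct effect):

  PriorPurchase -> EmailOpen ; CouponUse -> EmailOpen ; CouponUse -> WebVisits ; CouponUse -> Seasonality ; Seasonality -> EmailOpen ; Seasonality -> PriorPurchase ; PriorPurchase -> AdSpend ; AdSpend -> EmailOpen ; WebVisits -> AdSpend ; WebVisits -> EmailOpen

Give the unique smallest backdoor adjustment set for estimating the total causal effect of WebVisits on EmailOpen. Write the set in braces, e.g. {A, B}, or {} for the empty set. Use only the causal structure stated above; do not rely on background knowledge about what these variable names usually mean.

Variables eligible for adjustment (non-descendants of WebVisits, excluding WebVisits and EmailOpen): {CouponUse, PriorPurchase, Seasonality}.
Backdoor paths from WebVisits to EmailOpen:
  P1: WebVisits <- CouponUse -> Seasonality -> PriorPurchase -> AdSpend -> EmailOpen
  P2: WebVisits <- CouponUse -> Seasonality -> PriorPurchase -> EmailOpen
  P3: WebVisits <- CouponUse -> Seasonality -> EmailOpen
  P4: WebVisits <- CouponUse -> EmailOpen
The empty set is not sufficient: P1 (WebVisits <- CouponUse -> Seasonality -> PriorPurchase -> AdSpend -> EmailOpen) has no collider blocking it and no conditioned non-collider, so it is open.
Try {CouponUse}:
  P1: blocked at fork node CouponUse ∈ conditioning set.
  P2: blocked at fork node CouponUse ∈ conditioning set.
  P3: blocked at fork node CouponUse ∈ conditioning set.
  P4: blocked at fork node CouponUse ∈ conditioning set.
{CouponUse} contains no descendant of WebVisits and blocks every backdoor path.
No other singleton works — e.g. {Seasonality} leaves P4 open — so {CouponUse} is the unique smallest valid adjustment set.

{CouponUse}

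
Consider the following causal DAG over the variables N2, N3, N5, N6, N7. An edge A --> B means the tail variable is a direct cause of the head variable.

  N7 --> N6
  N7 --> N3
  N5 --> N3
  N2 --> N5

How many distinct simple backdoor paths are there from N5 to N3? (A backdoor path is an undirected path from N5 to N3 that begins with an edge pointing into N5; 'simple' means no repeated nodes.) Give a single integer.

A backdoor path from N5 to N3 is any simple undirected path whose first edge points into N5 (i.e. leaves N5 via a parent).
Parents of N5: {N2}.
No simple path from any parent of N5 reaches N3 without revisiting N5, so there are no backdoor paths.

0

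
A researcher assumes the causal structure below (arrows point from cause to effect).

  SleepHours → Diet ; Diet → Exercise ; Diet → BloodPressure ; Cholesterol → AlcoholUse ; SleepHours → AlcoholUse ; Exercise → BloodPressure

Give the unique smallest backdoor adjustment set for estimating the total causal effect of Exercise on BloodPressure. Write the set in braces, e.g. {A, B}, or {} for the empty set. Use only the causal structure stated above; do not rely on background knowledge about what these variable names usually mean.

Variables eligible for adjustment (non-descendants of Exercise, excluding Exercise and BloodPressure): {AlcoholUse, Cholesterol, Diet, SleepHours}.
Backdoor paths from Exercise to BloodPressure:
  P1: Exercise <- Diet -> BloodPressure
The empty set is not sufficient: P1 (Exercise <- Diet -> BloodPressure) has no collider blocking it and no conditioned non-collider, so it is open.
Try {Diet}:
  P1: blocked at fork node Diet ∈ conditioning set.
{Diet} contains no descendant of Exercise and blocks every backdoor path.
No other singleton works — e.g. {SleepHours} leaves P1 open — so {Diet} is the unique smallest valid adjustment set.

{Diet}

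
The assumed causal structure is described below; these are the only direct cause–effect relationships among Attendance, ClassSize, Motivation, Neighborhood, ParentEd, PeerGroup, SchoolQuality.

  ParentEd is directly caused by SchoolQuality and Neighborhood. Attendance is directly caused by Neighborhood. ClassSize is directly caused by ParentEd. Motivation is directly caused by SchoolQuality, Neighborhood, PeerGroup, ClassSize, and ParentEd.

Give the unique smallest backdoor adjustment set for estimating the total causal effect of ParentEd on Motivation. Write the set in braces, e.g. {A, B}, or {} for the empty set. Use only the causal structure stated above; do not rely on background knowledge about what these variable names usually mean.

Variables eligible for adjustment (non-descendants of ParentEd, excluding ParentEd and Motivation): {Attendance, Neighborhood, PeerGroup, SchoolQuality}.
Backdoor paths from ParentEd to Motivation:
  P1: ParentEd <- SchoolQuality -> Motivation
  P2: ParentEd <- Neighborhood -> Motivation
The empty set is not sufficient: P1 (ParentEd <- SchoolQuality -> Motivation) has no collider blocking it and no conditioned non-collider, so it is open.
Try {Neighborhood, SchoolQuality}:
  P1: blocked at fork node SchoolQuality ∈ conditioning set.
  P2: blocked at fork node Neighborhood ∈ conditioning set.
{Neighborhood, SchoolQuality} contains no descendant of ParentEd and blocks every backdoor path.
Every element of {Neighborhood, SchoolQuality} is needed (dropping Neighborhood leaves P2 open; dropping SchoolQuality leaves P1 open), so no proper subset is valid.
Among all size-2 subsets of the eligible variables, only {Neighborhood, SchoolQuality} blocks every backdoor path, so it is the unique smallest valid adjustment set.

{Neighborhood, SchoolQuality}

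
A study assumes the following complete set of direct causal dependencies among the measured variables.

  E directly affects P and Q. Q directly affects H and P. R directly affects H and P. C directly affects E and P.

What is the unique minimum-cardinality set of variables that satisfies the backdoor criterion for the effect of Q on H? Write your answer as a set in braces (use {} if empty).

Variables eligible for adjustment (non-descendants of Q, excluding Q and H): {C, E, R}.
Backdoor paths from Q to H:
  P1: Q <- E <- C -> P <- R -> H
  P2: Q <- E -> P <- R -> H
Each backdoor path contains an unconditioned collider, so every path is already blocked with the empty conditioning set:
  P1: blocked at collider P (neither it nor any descendant is in the conditioning set).
  P2: blocked at collider P (neither it nor any descendant is in the conditioning set).
The empty set is therefore the unique smallest valid set.

{}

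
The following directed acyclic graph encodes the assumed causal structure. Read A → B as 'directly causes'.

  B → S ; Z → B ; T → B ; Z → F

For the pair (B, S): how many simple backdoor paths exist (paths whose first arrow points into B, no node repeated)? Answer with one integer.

A backdoor path from B to S is any simple undirected path whose first edge points into B (i.e. leaves B via a parent).
Parents of B: {T, Z}.
No simple path from any parent of B reaches S without revisiting B, so there are no backdoor paths.

0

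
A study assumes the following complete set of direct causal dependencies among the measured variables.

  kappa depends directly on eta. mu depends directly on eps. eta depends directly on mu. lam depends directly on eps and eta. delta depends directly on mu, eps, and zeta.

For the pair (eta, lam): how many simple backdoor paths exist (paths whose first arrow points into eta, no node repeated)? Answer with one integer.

A backdoor path from eta to lam is any simple undirected path whose first edge points into eta (i.e. leaves eta via a parent).
Parents of eta: {mu}.
Enumerating:
  P1: eta <- mu <- eps -> lam
  P2: eta <- mu -> delta <- eps -> lam
That exhausts the simple backdoor paths. Count: 2.

2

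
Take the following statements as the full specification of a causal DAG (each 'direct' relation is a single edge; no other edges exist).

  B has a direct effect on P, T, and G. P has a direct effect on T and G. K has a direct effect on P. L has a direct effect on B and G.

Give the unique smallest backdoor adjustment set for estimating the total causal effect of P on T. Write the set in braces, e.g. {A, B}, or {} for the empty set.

Variables eligible for adjustment (non-descendants of P, excluding P and T): {B, K, L}.
Backdoor paths from P to T:
  P1: P <- B -> T
The empty set is not sufficient: P1 (P <- B -> T) has no collider blocking it and no conditioned non-collider, so it is open.
Try {B}:
  P1: blocked at fork node B ∈ conditioning set.
{B} contains no descendant of P and blocks every backdoor path.
No other singleton works — e.g. {K} leaves P1 open — so {B} is the unique smallest valid adjustment set.

{B}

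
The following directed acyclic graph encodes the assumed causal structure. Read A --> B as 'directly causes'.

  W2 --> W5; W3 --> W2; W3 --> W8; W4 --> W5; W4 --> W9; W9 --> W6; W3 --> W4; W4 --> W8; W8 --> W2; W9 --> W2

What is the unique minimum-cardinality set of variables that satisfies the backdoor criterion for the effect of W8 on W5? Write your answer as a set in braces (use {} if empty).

Variables eligible for adjustment (non-descendants of W8, excluding W8 and W5): {W3, W4, W6, W9}.
Backdoor paths from W8 to W5:
  P1: W8 <- W3 -> W4 -> W9 -> W2 -> W5
  P2: W8 <- W3 -> W4 -> W5
  P3: W8 <- W3 -> W2 <- W9 <- W4 -> W5
  P4: W8 <- W3 -> W2 -> W5
  P5: W8 <- W4 <- W3 -> W2 -> W5
  P6: W8 <- W4 -> W9 -> W2 -> W5
  P7: W8 <- W4 -> W5
The empty set is not sufficient: P1 (W8 <- W3 -> W4 -> W9 -> W2 -> W5) has no collider blocking it and no conditioned non-collider, so it is open.
Try {W3, W4}:
  P1: blocked at fork node W3 ∈ conditioning set.
  P2: blocked at fork node W3 ∈ conditioning set.
  P3: blocked at fork node W3 ∈ conditioning set.
  P4: blocked at fork node W3 ∈ conditioning set.
  P5: blocked at chain node W4 ∈ conditioning set.
  P6: blocked at fork node W4 ∈ conditioning set.
  P7: blocked at fork node W4 ∈ conditioning set.
{W3, W4} contains no descendant of W8 and blocks every backdoor path.
Every element of {W3, W4} is needed (dropping W3 leaves P4 open; dropping W4 leaves P6 open), so no proper subset is valid.
Among all size-2 subsets of the eligible variables, only {W3, W4} blocks every backdoor path, so it is the unique smallest valid adjustment set.

{W3, W4}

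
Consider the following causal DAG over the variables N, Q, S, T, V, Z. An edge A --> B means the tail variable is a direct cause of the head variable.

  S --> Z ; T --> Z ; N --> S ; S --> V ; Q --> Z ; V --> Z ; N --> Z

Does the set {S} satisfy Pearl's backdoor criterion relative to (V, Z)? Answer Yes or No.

Yes

Backdoor paths from V to Z (paths whose first edge points into V):
  P1: V <- S <- N -> Z
  P2: V <- S -> Z
Condition 1 (no descendant of V in the set): holds — descendants of V are {Z}; none are in {S}.
Condition 2 (every backdoor path blocked by {S}):
  P1: blocked at chain node S ∈ conditioning set.
  P2: blocked at fork node S ∈ conditioning set.
{S} satisfies the backdoor criterion.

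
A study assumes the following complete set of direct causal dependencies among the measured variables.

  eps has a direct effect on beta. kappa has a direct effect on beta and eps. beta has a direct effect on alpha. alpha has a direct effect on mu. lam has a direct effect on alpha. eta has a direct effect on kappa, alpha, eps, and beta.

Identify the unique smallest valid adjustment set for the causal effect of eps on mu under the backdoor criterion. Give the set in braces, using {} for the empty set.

Variables eligible for adjustment (non-descendants of eps, excluding eps and mu): {eta, kappa, lam}.
Backdoor paths from eps to mu:
  P1: eps <- eta -> kappa -> beta -> alpha -> mu
  P2: eps <- eta -> beta -> alpha -> mu
  P3: eps <- eta -> alpha -> mu
  P4: eps <- kappa <- eta -> beta -> alpha -> mu
  P5: eps <- kappa <- eta -> alpha -> mu
  P6: eps <- kappa -> beta <- eta -> alpha -> mu
  P7: eps <- kappa -> beta -> alpha -> mu
The empty set is not sufficient: P1 (eps <- eta -> kappa -> beta -> alpha -> mu) has no collider blocking it and no conditioned non-collider, so it is open.
Try {eta, kappa}:
  P1: blocked at fork node eta ∈ conditioning set.
  P2: blocked at fork node eta ∈ conditioning set.
  P3: blocked at fork node eta ∈ conditioning set.
  P4: blocked at chain node kappa ∈ conditioning set.
  P5: blocked at chain node kappa ∈ conditioning set.
  P6: blocked at fork node kappa ∈ conditioning set.
  P7: blocked at fork node kappa ∈ conditioning set.
{eta, kappa} contains no descendant of eps and blocks every backdoor path.
Every element of {eta, kappa} is needed (dropping eta leaves P2 open; dropping kappa leaves P7 open), so no proper subset is valid.
Among all size-2 subsets of the eligible variables, only {eta, kappa} blocks every backdoor path, so it is the unique smallest valid adjustment set.

{eta, kappa}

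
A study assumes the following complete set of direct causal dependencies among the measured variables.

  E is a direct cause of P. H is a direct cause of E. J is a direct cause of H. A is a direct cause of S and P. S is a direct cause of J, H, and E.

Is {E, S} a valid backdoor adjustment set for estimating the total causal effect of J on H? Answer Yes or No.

No

Backdoor paths from J to H (paths whose first edge points into J):
  P1: J <- S <- A -> P <- E <- H
  P2: J <- S -> H
  P3: J <- S -> E <- H
Condition 1 (no descendant of J in the set): FAILS — E is a descendant of J.
Condition 2 (every backdoor path blocked by {E, S}):
  P1: blocked at chain node S ∈ conditioning set.
  P2: blocked at fork node S ∈ conditioning set.
  P3: blocked at fork node S ∈ conditioning set.
{E, S} does not satisfy the backdoor criterion.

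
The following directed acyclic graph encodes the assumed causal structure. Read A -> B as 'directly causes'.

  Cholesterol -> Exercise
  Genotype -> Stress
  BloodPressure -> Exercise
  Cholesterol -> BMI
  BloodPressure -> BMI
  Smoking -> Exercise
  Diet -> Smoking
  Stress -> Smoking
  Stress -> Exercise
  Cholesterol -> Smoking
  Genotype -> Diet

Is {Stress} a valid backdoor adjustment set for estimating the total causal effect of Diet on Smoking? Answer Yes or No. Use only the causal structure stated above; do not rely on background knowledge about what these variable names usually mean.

Yes

Backdoor paths from Diet to Smoking (paths whose first edge points into Diet):
  P1: Diet <- Genotype -> Stress -> Smoking
  P2: Diet <- Genotype -> Stress -> Exercise <- BloodPressure -> BMI <- Cholesterol -> Smoking
  P3: Diet <- Genotype -> Stress -> Exercise <- Cholesterol -> Smoking
  P4: Diet <- Genotype -> Stress -> Exercise <- Smoking
Condition 1 (no descendant of Diet in the set): holds — descendants of Diet are {Exercise, Smoking}; none are in {Stress}.
Condition 2 (every backdoor path blocked by {Stress}):
  P1: blocked at chain node Stress ∈ conditioning set.
  P2: blocked at chain node Stress ∈ conditioning set.
  P3: blocked at chain node Stress ∈ conditioning set.
  P4: blocked at chain node Stress ∈ conditioning set.
{Stress} satisfies the backdoor criterion.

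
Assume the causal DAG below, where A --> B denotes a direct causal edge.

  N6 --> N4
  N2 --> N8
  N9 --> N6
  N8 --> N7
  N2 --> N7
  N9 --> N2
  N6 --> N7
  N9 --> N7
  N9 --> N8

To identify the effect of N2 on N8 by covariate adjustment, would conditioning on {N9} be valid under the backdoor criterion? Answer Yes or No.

Backdoor paths from N2 to N8 (paths whose first edge points into N2):
  P1: N2 <- N9 -> N8
  P2: N2 <- N9 -> N6 -> N7 <- N8
  P3: N2 <- N9 -> N7 <- N8
Condition 1 (no descendant of N2 in the set): holds — descendants of N2 are {N7, N8}; none are in {N9}.
Condition 2 (every backdoor path blocked by {N9}):
  P1: blocked at fork node N9 ∈ conditioning set.
  P2: blocked at fork node N9 ∈ conditioning set.
  P3: blocked at fork node N9 ∈ conditioning set.
{N9} satisfies the backdoor criterion.

Yes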